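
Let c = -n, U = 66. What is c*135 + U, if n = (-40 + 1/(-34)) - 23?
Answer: 291549/34 ≈ 8575.0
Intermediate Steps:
n = -2143/34 (n = (-40 - 1/34) - 23 = -1361/34 - 23 = -2143/34 ≈ -63.029)
c = 2143/34 (c = -1*(-2143/34) = 2143/34 ≈ 63.029)
c*135 + U = (2143/34)*135 + 66 = 289305/34 + 66 = 291549/34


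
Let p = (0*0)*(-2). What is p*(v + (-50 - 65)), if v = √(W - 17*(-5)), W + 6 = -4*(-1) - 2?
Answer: 0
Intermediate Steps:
W = -4 (W = -6 + (-4*(-1) - 2) = -6 + (4 - 2) = -6 + 2 = -4)
v = 9 (v = √(-4 - 17*(-5)) = √(-4 + 85) = √81 = 9)
p = 0 (p = 0*(-2) = 0)
p*(v + (-50 - 65)) = 0*(9 + (-50 - 65)) = 0*(9 - 115) = 0*(-106) = 0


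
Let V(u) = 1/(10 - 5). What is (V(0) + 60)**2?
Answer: 90601/25 ≈ 3624.0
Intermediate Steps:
V(u) = 1/5
(V(0) + 60)**2 = (1/5 + 60)**2 = (301/5)**2 = 90601/25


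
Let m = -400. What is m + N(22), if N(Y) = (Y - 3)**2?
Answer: -39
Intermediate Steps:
N(Y) = (-3 + Y)**2
m + N(22) = -400 + (-3 + 22)**2 = -400 + 19**2 = -400 + 361 = -39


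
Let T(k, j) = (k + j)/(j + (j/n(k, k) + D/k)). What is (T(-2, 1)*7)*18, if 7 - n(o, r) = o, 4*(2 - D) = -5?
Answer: 9072/37 ≈ 245.19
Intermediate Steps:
D = 13/4 (D = 2 - 1/4*(-5) = 2 + 5/4 = 13/4 ≈ 3.2500)
n(o, r) = 7 - o
T(k, j) = (j + k)/(j + 13/(4*k) + j/(7 - k)) (T(k, j) = (k + j)/(j + (j/(7 - k) + 13/(4*k))) = (j + k)/(j + (13/(4*k) + j/(7 - k))) = (j + k)/(j + 13/(4*k) + j/(7 - k)))
(T(-2, 1)*7)*18 = ((4*(-2)*(-7 - 2)*(1 - 2)/(-91 + 13*(-2) - 4*1*(-2) + 4*1*(-2)*(-7 - 2)))*7)*18 = ((4*(-2)*(-9)*(-1)/(-91 - 26 + 8 + 4*1*(-2)*(-9)))*7)*18 = ((4*(-2)*(-9)*(-1)/(-91 - 26 + 8 + 72))*7)*18 = ((4*(-2)*(-9)*(-1)/(-37))*7)*18 = ((4*(-2)*(-1/37)*(-9)*(-1))*7)*18 = ((72/37)*7)*18 = (504/37)*18 = 9072/37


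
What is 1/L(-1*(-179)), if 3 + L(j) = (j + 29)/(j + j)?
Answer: -179/433 ≈ -0.41339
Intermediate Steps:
L(j) = -3 + (29 + j)/(2*j) (L(j) = -3 + (j + 29)/(j + j) = -3 + (29 + j)/((2*j)) = -3 + (29 + j)*(1/(2*j)) = -3 + (29 + j)/(2*j))
1/L(-1*(-179)) = 1/((29 - (-5)*(-179))/(2*((-1*(-179))))) = 1/((1/2)*(29 - 5*179)/179) = 1/((1/2)*(1/179)*(29 - 895)) = 1/((1/2)*(1/179)*(-866)) = 1/(-433/179) = -179/433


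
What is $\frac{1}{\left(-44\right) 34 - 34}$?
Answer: $- \frac{1}{1530} \approx -0.00065359$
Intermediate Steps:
$\frac{1}{\left(-44\right) 34 - 34} = \frac{1}{-1496 - 34} = \frac{1}{-1530} = - \frac{1}{1530}$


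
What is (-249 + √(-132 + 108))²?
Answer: 61977 - 996*I*√6 ≈ 61977.0 - 2439.7*I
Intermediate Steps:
(-249 + √(-132 + 108))² = (-249 + √(-24))² = (-249 + 2*I*√6)²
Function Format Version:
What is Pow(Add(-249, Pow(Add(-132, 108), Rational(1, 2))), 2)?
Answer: Add(61977, Mul(-996, I, Pow(6, Rational(1, 2)))) ≈ Add(61977., Mul(-2439.7, I))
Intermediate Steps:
Pow(Add(-249, Pow(Add(-132, 108), Rational(1, 2))), 2) = Pow(Add(-249, Pow(-24, Rational(1, 2))), 2) = Pow(Add(-249, Mul(2, I, Pow(6, Rational(1, 2)))), 2)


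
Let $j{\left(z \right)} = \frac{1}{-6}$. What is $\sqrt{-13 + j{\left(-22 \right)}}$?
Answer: $\frac{i \sqrt{474}}{6} \approx 3.6286 i$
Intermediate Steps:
$j{\left(z \right)} = - \frac{1}{6}$
$\sqrt{-13 + j{\left(-22 \right)}} = \sqrt{-13 - \frac{1}{6}} = \sqrt{- \frac{79}{6}} = \frac{i \sqrt{474}}{6}$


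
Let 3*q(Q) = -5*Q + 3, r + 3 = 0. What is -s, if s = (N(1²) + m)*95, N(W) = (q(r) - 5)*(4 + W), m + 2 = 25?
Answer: -2660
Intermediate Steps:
r = -3 (r = -3 + 0 = -3)
m = 23 (m = -2 + 25 = 23)
q(Q) = 1 - 5*Q/3 (q(Q) = (-5*Q + 3)/3 = (3 - 5*Q)/3 = 1 - 5*Q/3)
N(W) = 4 + W (N(W) = ((1 - 5/3*(-3)) - 5)*(4 + W) = ((1 + 5) - 5)*(4 + W) = (6 - 5)*(4 + W) = 1*(4 + W) = 4 + W)
s = 2660 (s = ((4 + 1²) + 23)*95 = ((4 + 1) + 23)*95 = (5 + 23)*95 = 28*95 = 2660)
-s = -1*2660 = -2660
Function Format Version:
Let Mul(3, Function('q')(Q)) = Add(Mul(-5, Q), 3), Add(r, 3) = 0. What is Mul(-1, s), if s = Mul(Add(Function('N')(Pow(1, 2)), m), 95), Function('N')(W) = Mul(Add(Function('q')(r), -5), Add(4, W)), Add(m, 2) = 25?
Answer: -2660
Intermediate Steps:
r = -3 (r = Add(-3, 0) = -3)
m = 23 (m = Add(-2, 25) = 23)
Function('q')(Q) = Add(1, Mul(Rational(-5, 3), Q)) (Function('q')(Q) = Mul(Rational(1, 3), Add(Mul(-5, Q), 3)) = Mul(Rational(1, 3), Add(3, Mul(-5, Q))) = Add(1, Mul(Rational(-5, 3), Q)))
Function('N')(W) = Add(4, W) (Function('N')(W) = Mul(Add(Add(1, Mul(Rational(-5, 3), -3)), -5), Add(4, W)) = Mul(Add(Add(1, 5), -5), Add(4, W)) = Mul(Add(6, -5), Add(4, W)) = Mul(1, Add(4, W)) = Add(4, W))
s = 2660 (s = Mul(Add(Add(4, Pow(1, 2)), 23), 95) = Mul(Add(Add(4, 1), 23), 95) = Mul(Add(5, 23), 95) = Mul(28, 95) = 2660)
Mul(-1, s) = Mul(-1, 2660) = -2660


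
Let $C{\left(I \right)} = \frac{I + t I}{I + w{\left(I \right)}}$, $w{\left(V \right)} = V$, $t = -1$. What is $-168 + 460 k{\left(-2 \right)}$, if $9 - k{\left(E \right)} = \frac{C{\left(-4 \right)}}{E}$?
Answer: $3972$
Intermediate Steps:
$C{\left(I \right)} = 0$ ($C{\left(I \right)} = \frac{I - I}{I + I} = \frac{0}{2 I} = 0 \frac{1}{2 I} = 0$)
$k{\left(E \right)} = 9$ ($k{\left(E \right)} = 9 - \frac{0}{E} = 9 - 0 = 9 + 0 = 9$)
$-168 + 460 k{\left(-2 \right)} = -168 + 460 \cdot 9 = -168 + 4140 = 3972$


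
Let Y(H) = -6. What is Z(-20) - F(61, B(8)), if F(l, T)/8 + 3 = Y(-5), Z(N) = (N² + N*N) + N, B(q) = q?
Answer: 852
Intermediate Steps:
Z(N) = N + 2*N² (Z(N) = (N² + N²) + N = 2*N² + N = N + 2*N²)
F(l, T) = -72 (F(l, T) = -24 + 8*(-6) = -24 - 48 = -72)
Z(-20) - F(61, B(8)) = -20*(1 + 2*(-20)) - 1*(-72) = -20*(1 - 40) + 72 = -20*(-39) + 72 = 780 + 72 = 852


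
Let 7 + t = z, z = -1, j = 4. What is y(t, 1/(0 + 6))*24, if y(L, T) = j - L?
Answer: 288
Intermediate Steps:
t = -8 (t = -7 - 1 = -8)
y(L, T) = 4 - L
y(t, 1/(0 + 6))*24 = (4 - 1*(-8))*24 = (4 + 8)*24 = 12*24 = 288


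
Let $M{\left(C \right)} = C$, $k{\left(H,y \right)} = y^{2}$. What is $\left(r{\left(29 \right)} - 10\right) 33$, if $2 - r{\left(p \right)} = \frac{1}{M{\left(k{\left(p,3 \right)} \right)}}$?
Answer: $- \frac{803}{3} \approx -267.67$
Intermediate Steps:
$r{\left(p \right)} = \frac{17}{9}$ ($r{\left(p \right)} = 2 - \frac{1}{3^{2}} = 2 - \frac{1}{9} = \frac{17}{9}$)
$\left(r{\left(29 \right)} - 10\right) 33 = \left(\frac{17}{9} - 10\right) 33 = \left(- \frac{73}{9}\right) 33 = - \frac{803}{3}$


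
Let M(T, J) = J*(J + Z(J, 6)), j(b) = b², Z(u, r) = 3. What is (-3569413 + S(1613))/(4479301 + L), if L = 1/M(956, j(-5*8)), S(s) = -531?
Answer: -9156192371200/11488511204801 ≈ -0.79699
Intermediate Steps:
M(T, J) = J*(3 + J) (M(T, J) = J*(J + 3) = J*(3 + J))
L = 1/2564800 (L = 1/((-5*8)²*(3 + (-5*8)²)) = 1/((-40)²*(3 + (-40)²)) = 1/(1600*(3 + 1600)) = 1/(1600*1603) = 1/2564800 ≈ 3.8989e-7)
(-3569413 + S(1613))/(4479301 + L) = (-3569413 - 531)/(4479301 + 1/2564800) = -3569944/11488511204801/2564800 = -3569944*2564800/11488511204801 = -9156192371200/11488511204801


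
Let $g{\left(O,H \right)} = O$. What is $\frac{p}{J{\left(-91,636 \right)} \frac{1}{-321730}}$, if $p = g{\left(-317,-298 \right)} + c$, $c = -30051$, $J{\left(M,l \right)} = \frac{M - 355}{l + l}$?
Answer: $- \frac{6213908663040}{223} \approx -2.7865 \cdot 10^{10}$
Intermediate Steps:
$J{\left(M,l \right)} = \frac{-355 + M}{2 l}$
$p = -30368$ ($p = -317 - 30051 = -30368$)
$\frac{p}{J{\left(-91,636 \right)} \frac{1}{-321730}} = - \frac{30368}{\frac{-355 - 91}{2 \cdot 636} \frac{1}{-321730}} = - \frac{30368}{\frac{1}{2} \cdot \frac{1}{636} \left(-446\right) \left(- \frac{1}{321730}\right)} = - \frac{30368}{\left(- \frac{223}{636}\right) \left(- \frac{1}{321730}\right)} = - \frac{30368}{\frac{223}{204620280}} = \left(-30368\right) \frac{204620280}{223} = - \frac{6213908663040}{223}$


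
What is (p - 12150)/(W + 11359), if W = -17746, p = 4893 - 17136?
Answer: 8131/2129 ≈ 3.8192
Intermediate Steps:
p = -12243
(p - 12150)/(W + 11359) = (-12243 - 12150)/(-17746 + 11359) = -24393/(-6387) = -24393*(-1/6387) = 8131/2129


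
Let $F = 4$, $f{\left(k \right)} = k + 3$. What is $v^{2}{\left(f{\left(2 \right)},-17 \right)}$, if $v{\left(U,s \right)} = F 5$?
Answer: $400$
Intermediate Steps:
$f{\left(k \right)} = 3 + k$
$v{\left(U,s \right)} = 20$ ($v{\left(U,s \right)} = 4 \cdot 5 = 20$)
$v^{2}{\left(f{\left(2 \right)},-17 \right)} = 20^{2} = 400$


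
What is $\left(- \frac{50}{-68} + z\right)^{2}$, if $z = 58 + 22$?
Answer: $\frac{7535025}{1156} \approx 6518.2$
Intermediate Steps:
$z = 80$
$\left(- \frac{50}{-68} + z\right)^{2} = \left(- \frac{50}{-68} + 80\right)^{2} = \left(\left(-50\right) \left(- \frac{1}{68}\right) + 80\right)^{2} = \left(\frac{25}{34} + 80\right)^{2} = \left(\frac{2745}{34}\right)^{2} = \frac{7535025}{1156}$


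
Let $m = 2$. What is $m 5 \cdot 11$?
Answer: $110$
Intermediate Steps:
$m 5 \cdot 11 = 2 \cdot 5 \cdot 11 = 10 \cdot 11 = 110$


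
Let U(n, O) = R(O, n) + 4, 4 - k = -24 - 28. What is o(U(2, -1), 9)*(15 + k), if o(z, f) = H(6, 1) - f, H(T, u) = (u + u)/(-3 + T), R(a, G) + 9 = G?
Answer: -1775/3 ≈ -591.67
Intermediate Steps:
k = 56 (k = 4 - (-24 - 28) = 4 - 1*(-52) = 4 + 52 = 56)
R(a, G) = -9 + G
H(T, u) = 2*u/(-3 + T) (H(T, u) = (2*u)/(-3 + T) = 2*u/(-3 + T))
U(n, O) = -5 + n (U(n, O) = (-9 + n) + 4 = -5 + n)
o(z, f) = ⅔ - f (o(z, f) = 2*1/(-3 + 6) - f = 2*1/3 - f = 2*1*(⅓) - f = ⅔ - f)
o(U(2, -1), 9)*(15 + k) = (⅔ - 1*9)*(15 + 56) = (⅔ - 9)*71 = -25/3*71 = -1775/3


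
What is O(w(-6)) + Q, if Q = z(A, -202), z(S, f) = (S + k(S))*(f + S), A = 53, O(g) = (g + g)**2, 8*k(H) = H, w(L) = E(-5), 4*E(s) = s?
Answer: -71023/8 ≈ -8877.9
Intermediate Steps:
E(s) = s/4
w(L) = -5/4 (w(L) = (1/4)*(-5) = -5/4)
k(H) = H/8
O(g) = 4*g**2 (O(g) = (2*g)**2 = 4*g**2)
z(S, f) = 9*S*(S + f)/8 (z(S, f) = (S + S/8)*(f + S) = (9*S/8)*(S + f) = 9*S*(S + f)/8)
Q = -71073/8 (Q = (9/8)*53*(53 - 202) = (9/8)*53*(-149) = -71073/8 ≈ -8884.1)
O(w(-6)) + Q = 4*(-5/4)**2 - 71073/8 = 4*(25/16) - 71073/8 = 25/4 - 71073/8 = -71023/8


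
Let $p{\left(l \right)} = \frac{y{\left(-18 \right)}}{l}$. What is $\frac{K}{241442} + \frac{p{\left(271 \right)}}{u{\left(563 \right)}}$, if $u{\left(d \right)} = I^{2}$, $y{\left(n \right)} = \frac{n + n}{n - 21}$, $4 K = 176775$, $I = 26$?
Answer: $\frac{105252434229}{575005712216} \approx 0.18305$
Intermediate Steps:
$K = \frac{176775}{4}$ ($K = \frac{1}{4} \cdot 176775 = \frac{176775}{4} \approx 44194.0$)
$y{\left(n \right)} = \frac{2 n}{-21 + n}$
$p{\left(l \right)} = \frac{12}{13 l}$ ($p{\left(l \right)} = \frac{2 \left(-18\right) \frac{1}{-21 - 18}}{l} = \frac{2 \left(-18\right) \frac{1}{-39}}{l} = \frac{2 \left(-18\right) \left(- \frac{1}{39}\right)}{l} = \frac{12}{13 l}$)
$u{\left(d \right)} = 676$ ($u{\left(d \right)} = 26^{2} = 676$)
$\frac{K}{241442} + \frac{p{\left(271 \right)}}{u{\left(563 \right)}} = \frac{176775}{4 \cdot 241442} + \frac{\frac{12}{13} \cdot \frac{1}{271}}{676} = \frac{176775}{4} \cdot \frac{1}{241442} + \frac{12}{13} \cdot \frac{1}{271} \cdot \frac{1}{676} = \frac{176775}{965768} + \frac{12}{3523} \cdot \frac{1}{676} = \frac{176775}{965768} + \frac{3}{595387} = \frac{105252434229}{575005712216}$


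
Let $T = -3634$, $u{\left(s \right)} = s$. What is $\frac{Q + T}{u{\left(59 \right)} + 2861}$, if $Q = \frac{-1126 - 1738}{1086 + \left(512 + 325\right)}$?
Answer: $- \frac{3495523}{2807580} \approx -1.245$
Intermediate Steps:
$Q = - \frac{2864}{1923}$ ($Q = - \frac{2864}{1086 + 837} = - \frac{2864}{1923} \approx -1.4893$)
$\frac{Q + T}{u{\left(59 \right)} + 2861} = \frac{- \frac{2864}{1923} - 3634}{59 + 2861} = - \frac{6991046}{1923 \cdot 2920} = \left(- \frac{6991046}{1923}\right) \frac{1}{2920} = - \frac{3495523}{2807580}$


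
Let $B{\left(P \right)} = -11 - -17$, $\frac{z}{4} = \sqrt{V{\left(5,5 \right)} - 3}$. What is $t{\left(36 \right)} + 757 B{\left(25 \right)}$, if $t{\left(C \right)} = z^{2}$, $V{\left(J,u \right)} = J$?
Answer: $4574$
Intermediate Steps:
$z = 4 \sqrt{2}$ ($z = 4 \sqrt{5 - 3} = 4 \sqrt{2} \approx 5.6569$)
$B{\left(P \right)} = 6$ ($B{\left(P \right)} = -11 + 17 = 6$)
$t{\left(C \right)} = 32$ ($t{\left(C \right)} = \left(4 \sqrt{2}\right)^{2} = 32$)
$t{\left(36 \right)} + 757 B{\left(25 \right)} = 32 + 757 \cdot 6 = 32 + 4542 = 4574$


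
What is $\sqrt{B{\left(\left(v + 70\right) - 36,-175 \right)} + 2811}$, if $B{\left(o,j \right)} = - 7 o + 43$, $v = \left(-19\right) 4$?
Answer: $2 \sqrt{787} \approx 56.107$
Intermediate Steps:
$v = -76$
$B{\left(o,j \right)} = 43 - 7 o$
$\sqrt{B{\left(\left(v + 70\right) - 36,-175 \right)} + 2811} = \sqrt{\left(43 - 7 \left(\left(-76 + 70\right) - 36\right)\right) + 2811} = \sqrt{\left(43 - 7 \left(-6 - 36\right)\right) + 2811} = \sqrt{\left(43 - -294\right) + 2811} = \sqrt{\left(43 + 294\right) + 2811} = \sqrt{337 + 2811} = \sqrt{3148} = 2 \sqrt{787}$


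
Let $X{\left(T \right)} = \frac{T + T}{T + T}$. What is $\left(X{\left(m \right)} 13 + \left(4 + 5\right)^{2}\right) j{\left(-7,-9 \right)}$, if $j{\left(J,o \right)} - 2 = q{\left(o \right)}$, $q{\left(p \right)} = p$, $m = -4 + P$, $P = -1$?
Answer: $-658$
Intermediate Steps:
$m = -5$ ($m = -4 - 1 = -5$)
$X{\left(T \right)} = 1$ ($X{\left(T \right)} = \frac{2 T}{2 T} = 2 T \frac{1}{2 T} = 1$)
$j{\left(J,o \right)} = 2 + o$
$\left(X{\left(m \right)} 13 + \left(4 + 5\right)^{2}\right) j{\left(-7,-9 \right)} = \left(1 \cdot 13 + \left(4 + 5\right)^{2}\right) \left(2 - 9\right) = \left(13 + 9^{2}\right) \left(-7\right) = \left(13 + 81\right) \left(-7\right) = 94 \left(-7\right) = -658$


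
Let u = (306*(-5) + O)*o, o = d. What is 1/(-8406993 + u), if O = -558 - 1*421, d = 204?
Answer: -1/8918829 ≈ -1.1212e-7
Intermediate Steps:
O = -979 (O = -558 - 421 = -979)
o = 204
u = -511836 (u = (306*(-5) - 979)*204 = (-1530 - 979)*204 = -2509*204 = -511836)
1/(-8406993 + u) = 1/(-8406993 - 511836) = 1/(-8918829) = -1/8918829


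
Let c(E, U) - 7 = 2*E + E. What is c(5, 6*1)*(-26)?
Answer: -572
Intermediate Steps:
c(E, U) = 7 + 3*E (c(E, U) = 7 + (2*E + E) = 7 + 3*E)
c(5, 6*1)*(-26) = (7 + 3*5)*(-26) = (7 + 15)*(-26) = 22*(-26) = -572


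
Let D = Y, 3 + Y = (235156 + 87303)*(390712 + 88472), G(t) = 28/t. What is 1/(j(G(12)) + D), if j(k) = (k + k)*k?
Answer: 9/1390654741175 ≈ 6.4718e-12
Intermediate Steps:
Y = 154517193453 (Y = -3 + (235156 + 87303)*(390712 + 88472) = -3 + 322459*479184 = -3 + 154517193456 = 154517193453)
j(k) = 2*k² (j(k) = (2*k)*k = 2*k²)
D = 154517193453
1/(j(G(12)) + D) = 1/(2*(28/12)² + 154517193453) = 1/(2*(28*(1/12))² + 154517193453) = 1/(2*(7/3)² + 154517193453) = 1/(2*(49/9) + 154517193453) = 1/(98/9 + 154517193453) = 1/(1390654741175/9) = 9/1390654741175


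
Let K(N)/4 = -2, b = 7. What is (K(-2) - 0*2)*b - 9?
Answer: -65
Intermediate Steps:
K(N) = -8 (K(N) = 4*(-2) = -8)
(K(-2) - 0*2)*b - 9 = (-8 - 0*2)*7 - 9 = (-8 - 1*0)*7 - 9 = (-8 + 0)*7 - 9 = -8*7 - 9 = -56 - 9 = -65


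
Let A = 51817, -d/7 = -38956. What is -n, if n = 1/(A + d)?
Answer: -1/324509 ≈ -3.0816e-6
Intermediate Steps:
d = 272692 (d = -7*(-38956) = 272692)
n = 1/324509 (n = 1/(51817 + 272692) = 1/324509 ≈ 3.0816e-6)
-n = -1*1/324509 = -1/324509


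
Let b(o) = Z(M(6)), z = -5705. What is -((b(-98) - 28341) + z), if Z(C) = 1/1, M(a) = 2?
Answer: 34045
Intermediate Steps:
Z(C) = 1
b(o) = 1
-((b(-98) - 28341) + z) = -((1 - 28341) - 5705) = -(-28340 - 5705) = -1*(-34045) = 34045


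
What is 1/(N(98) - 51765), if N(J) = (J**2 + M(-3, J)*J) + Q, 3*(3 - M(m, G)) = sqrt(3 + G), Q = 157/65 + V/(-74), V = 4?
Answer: -544828762530/22807656648189331 + 850251675*sqrt(101)/45615313296378662 ≈ -2.3701e-5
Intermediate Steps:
Q = 5679/2405 (Q = 157/65 + 4/(-74) = 157*(1/65) + 4*(-1/74) = 157/65 - 2/37 = 5679/2405 ≈ 2.3613)
M(m, G) = 3 - sqrt(3 + G)/3
N(J) = 5679/2405 + J**2 + J*(3 - sqrt(3 + J)/3) (N(J) = (J**2 + (3 - sqrt(3 + J)/3)*J) + 5679/2405 = (J**2 + J*(3 - sqrt(3 + J)/3)) + 5679/2405 = 5679/2405 + J**2 + J*(3 - sqrt(3 + J)/3))
1/(N(98) - 51765) = 1/((5679/2405 + 98**2 - 1/3*98*(-9 + sqrt(3 + 98))) - 51765) = 1/((5679/2405 + 9604 - 1/3*98*(-9 + sqrt(101))) - 51765) = 1/((5679/2405 + 9604 + (294 - 98*sqrt(101)/3)) - 51765) = 1/((23810369/2405 - 98*sqrt(101)/3) - 51765) = 1/(-100684456/2405 - 98*sqrt(101)/3)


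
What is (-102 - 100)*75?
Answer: -15150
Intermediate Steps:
(-102 - 100)*75 = -202*75 = -15150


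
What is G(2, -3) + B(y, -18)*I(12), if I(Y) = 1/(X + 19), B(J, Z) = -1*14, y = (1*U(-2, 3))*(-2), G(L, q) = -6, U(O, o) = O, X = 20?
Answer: -248/39 ≈ -6.3590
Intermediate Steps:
y = 4 (y = (1*(-2))*(-2) = -2*(-2) = 4)
B(J, Z) = -14
I(Y) = 1/39 (I(Y) = 1/(20 + 19) = 1/39)
G(2, -3) + B(y, -18)*I(12) = -6 - 14*1/39 = -6 - 14/39 = -248/39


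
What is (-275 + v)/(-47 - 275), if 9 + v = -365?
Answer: 649/322 ≈ 2.0155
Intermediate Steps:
v = -374 (v = -9 - 365 = -374)
(-275 + v)/(-47 - 275) = (-275 - 374)/(-47 - 275) = -649/(-322) = -649*(-1/322) = 649/322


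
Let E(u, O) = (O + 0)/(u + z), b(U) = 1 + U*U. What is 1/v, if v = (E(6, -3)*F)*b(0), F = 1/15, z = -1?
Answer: -25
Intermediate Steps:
F = 1/15 ≈ 0.066667
b(U) = 1 + U²
E(u, O) = O/(-1 + u) (E(u, O) = (O + 0)/(u - 1) = O/(-1 + u))
v = -1/25 (v = (-3/(-1 + 6)*(1/15))*(1 + 0²) = (-3/5*(1/15))*(1 + 0) = (-3*⅕*(1/15))*1 = -⅗*1/15*1 = -1/25*1 = -1/25 ≈ -0.040000)
1/v = 1/(-1/25) = -25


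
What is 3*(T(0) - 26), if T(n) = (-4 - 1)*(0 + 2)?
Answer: -108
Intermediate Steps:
T(n) = -10 (T(n) = -5*2 = -10)
3*(T(0) - 26) = 3*(-10 - 26) = 3*(-36) = -108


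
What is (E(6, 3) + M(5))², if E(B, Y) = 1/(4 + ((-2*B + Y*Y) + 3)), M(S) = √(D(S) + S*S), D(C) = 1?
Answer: 417/16 + √26/2 ≈ 28.612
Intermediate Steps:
M(S) = √(1 + S²) (M(S) = √(1 + S*S) = √(1 + S²))
E(B, Y) = 1/(7 + Y² - 2*B) (E(B, Y) = 1/(4 + ((-2*B + Y²) + 3)) = 1/(4 + ((Y² - 2*B) + 3)) = 1/(4 + (3 + Y² - 2*B)) = 1/(7 + Y² - 2*B))
(E(6, 3) + M(5))² = (1/(7 + 3² - 2*6) + √(1 + 5²))² = (1/(7 + 9 - 12) + √(1 + 25))² = (1/4 + √26)² = (¼ + √26)²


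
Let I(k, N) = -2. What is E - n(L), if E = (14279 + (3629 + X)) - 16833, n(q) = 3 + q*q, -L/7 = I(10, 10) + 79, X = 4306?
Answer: -285143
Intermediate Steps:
L = -539 (L = -7*(-2 + 79) = -7*77 = -539)
n(q) = 3 + q²
E = 5381 (E = (14279 + (3629 + 4306)) - 16833 = (14279 + 7935) - 16833 = 22214 - 16833 = 5381)
E - n(L) = 5381 - (3 + (-539)²) = 5381 - (3 + 290521) = 5381 - 1*290524 = 5381 - 290524 = -285143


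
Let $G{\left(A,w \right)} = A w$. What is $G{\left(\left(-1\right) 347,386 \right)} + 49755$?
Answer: $-84187$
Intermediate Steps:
$G{\left(\left(-1\right) 347,386 \right)} + 49755 = \left(-1\right) 347 \cdot 386 + 49755 = \left(-347\right) 386 + 49755 = -133942 + 49755 = -84187$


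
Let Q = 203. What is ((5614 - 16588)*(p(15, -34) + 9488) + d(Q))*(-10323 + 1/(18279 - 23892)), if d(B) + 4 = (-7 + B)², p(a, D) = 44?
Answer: 2019617866636000/1871 ≈ 1.0794e+12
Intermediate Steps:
d(B) = -4 + (-7 + B)²
((5614 - 16588)*(p(15, -34) + 9488) + d(Q))*(-10323 + 1/(18279 - 23892)) = ((5614 - 16588)*(44 + 9488) + (-4 + (-7 + 203)²))*(-10323 + 1/(18279 - 23892)) = (-10974*9532 + (-4 + 196²))*(-10323 + 1/(-5613)) = (-104604168 + (-4 + 38416))*(-10323 - 1/5613) = (-104604168 + 38412)*(-57943000/5613) = -104565756*(-57943000/5613) = 2019617866636000/1871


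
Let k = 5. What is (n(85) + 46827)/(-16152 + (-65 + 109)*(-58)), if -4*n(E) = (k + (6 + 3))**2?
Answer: -23389/9352 ≈ -2.5010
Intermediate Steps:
n(E) = -49 (n(E) = -(5 + (6 + 3))**2/4 = -(5 + 9)**2/4 = -1/4*14**2 = -1/4*196 = -49)
(n(85) + 46827)/(-16152 + (-65 + 109)*(-58)) = (-49 + 46827)/(-16152 + (-65 + 109)*(-58)) = 46778/(-16152 + 44*(-58)) = 46778/(-16152 - 2552) = 46778/(-18704) = 46778*(-1/18704) = -23389/9352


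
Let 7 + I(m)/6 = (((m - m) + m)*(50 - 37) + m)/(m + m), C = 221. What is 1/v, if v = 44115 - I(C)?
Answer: 1/44115 ≈ 2.2668e-5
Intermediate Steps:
I(m) = 0 (I(m) = -42 + 6*((((m - m) + m)*(50 - 37) + m)/(m + m)) = -42 + 6*(((0 + m)*13 + m)/((2*m))) = -42 + 6*((m*13 + m)*(1/(2*m))) = -42 + 6*((13*m + m)*(1/(2*m))) = -42 + 6*((14*m)*(1/(2*m))) = -42 + 6*7 = -42 + 42 = 0)
v = 44115 (v = 44115 - 1*0 = 44115 + 0 = 44115)
1/v = 1/44115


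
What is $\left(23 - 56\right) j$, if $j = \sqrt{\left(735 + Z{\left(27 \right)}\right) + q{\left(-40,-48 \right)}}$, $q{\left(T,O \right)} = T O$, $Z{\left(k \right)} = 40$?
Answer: $- 231 \sqrt{55} \approx -1713.1$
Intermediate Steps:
$q{\left(T,O \right)} = O T$
$j = 7 \sqrt{55}$ ($j = \sqrt{\left(735 + 40\right) - -1920} = \sqrt{775 + 1920} = \sqrt{2695} = 7 \sqrt{55} \approx 51.913$)
$\left(23 - 56\right) j = \left(23 - 56\right) 7 \sqrt{55} = - 33 \cdot 7 \sqrt{55} = - 231 \sqrt{55}$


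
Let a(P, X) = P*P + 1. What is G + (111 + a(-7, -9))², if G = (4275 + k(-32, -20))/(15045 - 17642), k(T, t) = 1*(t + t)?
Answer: 9616086/371 ≈ 25919.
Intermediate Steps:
k(T, t) = 2*t (k(T, t) = 1*(2*t) = 2*t)
G = -605/371 (G = (4275 + 2*(-20))/(15045 - 17642) = (4275 - 40)/(-2597) = 4235*(-1/2597) = -605/371 ≈ -1.6307)
a(P, X) = 1 + P² (a(P, X) = P² + 1 = 1 + P²)
G + (111 + a(-7, -9))² = -605/371 + (111 + (1 + (-7)²))² = -605/371 + (111 + (1 + 49))² = -605/371 + (111 + 50)² = -605/371 + 161² = -605/371 + 25921 = 9616086/371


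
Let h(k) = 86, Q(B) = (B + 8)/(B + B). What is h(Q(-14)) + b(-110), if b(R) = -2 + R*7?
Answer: -686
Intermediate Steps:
Q(B) = (8 + B)/(2*B) (Q(B) = (8 + B)/((2*B)) = (8 + B)*(1/(2*B)) = (8 + B)/(2*B))
b(R) = -2 + 7*R
h(Q(-14)) + b(-110) = 86 + (-2 + 7*(-110)) = 86 + (-2 - 770) = 86 - 772 = -686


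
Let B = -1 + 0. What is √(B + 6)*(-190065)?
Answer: -190065*√5 ≈ -4.2500e+5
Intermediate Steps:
B = -1
√(B + 6)*(-190065) = √(-1 + 6)*(-190065) = √5*(-190065) = -190065*√5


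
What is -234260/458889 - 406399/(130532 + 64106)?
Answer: -232087928591/89317237182 ≈ -2.5985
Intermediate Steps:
-234260/458889 - 406399/(130532 + 64106) = -234260*1/458889 - 406399/194638 = -234260/458889 - 406399*1/194638 = -234260/458889 - 406399/194638 = -232087928591/89317237182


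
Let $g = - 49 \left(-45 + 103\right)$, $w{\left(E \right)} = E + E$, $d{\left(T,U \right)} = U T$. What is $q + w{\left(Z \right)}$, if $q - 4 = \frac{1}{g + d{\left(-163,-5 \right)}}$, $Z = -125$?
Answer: $- \frac{498643}{2027} \approx -246.0$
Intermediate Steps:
$d{\left(T,U \right)} = T U$
$w{\left(E \right)} = 2 E$
$g = -2842$ ($g = \left(-49\right) 58 = -2842$)
$q = \frac{8107}{2027}$ ($q = 4 + \frac{1}{-2842 - -815} = 4 + \frac{1}{-2842 + 815} = 4 + \frac{1}{-2027} = 4 - \frac{1}{2027} = \frac{8107}{2027} \approx 3.9995$)
$q + w{\left(Z \right)} = \frac{8107}{2027} + 2 \left(-125\right) = \frac{8107}{2027} - 250 = - \frac{498643}{2027}$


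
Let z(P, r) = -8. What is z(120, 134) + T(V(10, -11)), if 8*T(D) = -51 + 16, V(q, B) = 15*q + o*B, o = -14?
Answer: -99/8 ≈ -12.375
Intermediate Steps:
V(q, B) = -14*B + 15*q (V(q, B) = 15*q - 14*B = -14*B + 15*q)
T(D) = -35/8 (T(D) = (-51 + 16)/8 = (⅛)*(-35) = -35/8)
z(120, 134) + T(V(10, -11)) = -8 - 35/8 = -99/8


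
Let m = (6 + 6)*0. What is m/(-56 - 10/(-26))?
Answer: 0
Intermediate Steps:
m = 0 (m = 12*0 = 0)
m/(-56 - 10/(-26)) = 0/(-56 - 10/(-26)) = 0/(-56 - 10*(-1/26)) = 0/(-56 + 5/13) = 0/(-723/13) = -13/723*0 = 0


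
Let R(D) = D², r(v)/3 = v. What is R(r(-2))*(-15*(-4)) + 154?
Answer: 2314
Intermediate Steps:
r(v) = 3*v
R(r(-2))*(-15*(-4)) + 154 = (3*(-2))²*(-15*(-4)) + 154 = (-6)²*60 + 154 = 36*60 + 154 = 2160 + 154 = 2314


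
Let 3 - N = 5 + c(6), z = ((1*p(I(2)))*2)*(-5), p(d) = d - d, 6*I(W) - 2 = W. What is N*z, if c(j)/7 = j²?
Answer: 0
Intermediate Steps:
c(j) = 7*j²
I(W) = ⅓ + W/6
p(d) = 0
z = 0 (z = ((1*0)*2)*(-5) = (0*2)*(-5) = 0*(-5) = 0)
N = -254 (N = 3 - (5 + 7*6²) = 3 - (5 + 7*36) = 3 - (5 + 252) = 3 - 1*257 = 3 - 257 = -254)
N*z = -254*0 = 0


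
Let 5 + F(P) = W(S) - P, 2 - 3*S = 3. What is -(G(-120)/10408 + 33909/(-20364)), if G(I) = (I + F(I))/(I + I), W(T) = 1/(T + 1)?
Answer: 14116983001/8477940480 ≈ 1.6651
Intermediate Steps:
S = -1/3 (S = 2/3 - 1/3*3 = 2/3 - 1 = -1/3 ≈ -0.33333)
W(T) = 1/(1 + T)
F(P) = -7/2 - P (F(P) = -5 + (1/(1 - 1/3) - P) = -5 + (1/(2/3) - P) = -5 + (3/2 - P) = -7/2 - P)
G(I) = -7/(4*I) (G(I) = (I + (-7/2 - I))/(I + I) = -7*1/(2*I)/2 = -7/(4*I))
-(G(-120)/10408 + 33909/(-20364)) = -(-7/4/(-120)/10408 + 33909/(-20364)) = -(-7/4*(-1/120)*(1/10408) + 33909*(-1/20364)) = -((7/480)*(1/10408) - 11303/6788) = -(7/4995840 - 11303/6788) = -1*(-14116983001/8477940480) = 14116983001/8477940480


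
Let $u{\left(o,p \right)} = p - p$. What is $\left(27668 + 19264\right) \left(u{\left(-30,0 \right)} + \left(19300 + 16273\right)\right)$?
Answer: $1669512036$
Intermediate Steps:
$u{\left(o,p \right)} = 0$
$\left(27668 + 19264\right) \left(u{\left(-30,0 \right)} + \left(19300 + 16273\right)\right) = \left(27668 + 19264\right) \left(0 + \left(19300 + 16273\right)\right) = 46932 \left(0 + 35573\right) = 46932 \cdot 35573 = 1669512036$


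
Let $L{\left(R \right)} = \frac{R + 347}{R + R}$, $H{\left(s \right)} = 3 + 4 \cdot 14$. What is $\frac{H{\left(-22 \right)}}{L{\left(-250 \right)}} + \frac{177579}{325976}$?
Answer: $- \frac{9599066837}{31619672} \approx -303.58$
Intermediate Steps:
$H{\left(s \right)} = 59$ ($H{\left(s \right)} = 3 + 56 = 59$)
$L{\left(R \right)} = \frac{347 + R}{2 R}$
$\frac{H{\left(-22 \right)}}{L{\left(-250 \right)}} + \frac{177579}{325976} = \frac{59}{\frac{1}{2} \frac{1}{-250} \left(347 - 250\right)} + \frac{177579}{325976} = \frac{59}{\frac{1}{2} \left(- \frac{1}{250}\right) 97} + 177579 \cdot \frac{1}{325976} = \frac{59}{- \frac{97}{500}} + \frac{177579}{325976} = 59 \left(- \frac{500}{97}\right) + \frac{177579}{325976} = - \frac{29500}{97} + \frac{177579}{325976} = - \frac{9599066837}{31619672}$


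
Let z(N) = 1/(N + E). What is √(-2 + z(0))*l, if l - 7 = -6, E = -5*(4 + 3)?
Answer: I*√2485/35 ≈ 1.4243*I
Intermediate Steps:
E = -35 (E = -5*7 = -35)
l = 1 (l = 7 - 6 = 1)
z(N) = 1/(-35 + N) (z(N) = 1/(N - 35) = 1/(-35 + N))
√(-2 + z(0))*l = √(-2 + 1/(-35 + 0))*1 = √(-2 + 1/(-35))*1 = √(-2 - 1/35)*1 = √(-71/35)*1 = (I*√2485/35)*1 = I*√2485/35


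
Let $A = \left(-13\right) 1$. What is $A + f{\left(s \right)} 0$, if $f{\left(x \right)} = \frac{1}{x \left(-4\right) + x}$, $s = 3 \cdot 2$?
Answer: $-13$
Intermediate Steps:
$s = 6$
$f{\left(x \right)} = - \frac{1}{3 x}$ ($f{\left(x \right)} = \frac{1}{- 4 x + x} = \frac{1}{\left(-3\right) x} = - \frac{1}{3 x}$)
$A = -13$
$A + f{\left(s \right)} 0 = -13 + - \frac{1}{3 \cdot 6} \cdot 0 = -13 + \left(- \frac{1}{3}\right) \frac{1}{6} \cdot 0 = -13 - 0 = -13 + 0 = -13$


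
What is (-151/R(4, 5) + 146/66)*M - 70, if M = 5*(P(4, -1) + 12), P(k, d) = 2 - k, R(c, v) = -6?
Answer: 42865/33 ≈ 1298.9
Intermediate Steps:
M = 50 (M = 5*((2 - 1*4) + 12) = 5*((2 - 4) + 12) = 5*(-2 + 12) = 5*10 = 50)
(-151/R(4, 5) + 146/66)*M - 70 = (-151/(-6) + 146/66)*50 - 70 = (-151*(-⅙) + 146*(1/66))*50 - 70 = (151/6 + 73/33)*50 - 70 = (1807/66)*50 - 70 = 45175/33 - 70 = 42865/33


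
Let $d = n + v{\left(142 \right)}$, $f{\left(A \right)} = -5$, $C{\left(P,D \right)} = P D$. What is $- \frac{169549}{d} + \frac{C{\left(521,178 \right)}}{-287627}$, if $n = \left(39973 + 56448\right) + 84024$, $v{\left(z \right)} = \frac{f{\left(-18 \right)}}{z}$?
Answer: $- \frac{9301138502196}{7369919831995} \approx -1.262$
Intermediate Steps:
$C{\left(P,D \right)} = D P$
$v{\left(z \right)} = - \frac{5}{z}$
$n = 180445$ ($n = 96421 + 84024 = 180445$)
$d = \frac{25623185}{142}$ ($d = 180445 - \frac{5}{142} = \frac{25623185}{142} \approx 1.8045 \cdot 10^{5}$)
$- \frac{169549}{d} + \frac{C{\left(521,178 \right)}}{-287627} = - \frac{169549}{\frac{25623185}{142}} + \frac{178 \cdot 521}{-287627} = \left(-169549\right) \frac{142}{25623185} + 92738 \left(- \frac{1}{287627}\right) = - \frac{24075958}{25623185} - \frac{92738}{287627} = - \frac{9301138502196}{7369919831995}$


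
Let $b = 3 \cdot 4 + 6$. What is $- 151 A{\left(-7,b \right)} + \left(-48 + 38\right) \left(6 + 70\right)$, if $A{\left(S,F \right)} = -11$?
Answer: $901$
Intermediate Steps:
$b = 18$ ($b = 12 + 6 = 18$)
$- 151 A{\left(-7,b \right)} + \left(-48 + 38\right) \left(6 + 70\right) = \left(-151\right) \left(-11\right) + \left(-48 + 38\right) \left(6 + 70\right) = 1661 - 760 = 901$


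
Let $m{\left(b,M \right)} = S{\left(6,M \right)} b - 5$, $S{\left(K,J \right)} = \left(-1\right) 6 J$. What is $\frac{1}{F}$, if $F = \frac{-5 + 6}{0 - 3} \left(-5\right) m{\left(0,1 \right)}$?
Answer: $- \frac{3}{25} \approx -0.12$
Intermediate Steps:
$S{\left(K,J \right)} = - 6 J$
$m{\left(b,M \right)} = -5 - 6 M b$ ($m{\left(b,M \right)} = - 6 M b - 5 = -5 - 6 M b$)
$F = - \frac{25}{3}$ ($F = \frac{-5 + 6}{0 - 3} \left(-5\right) \left(-5 - 6 \cdot 0\right) = 1 \frac{1}{0 - 3} \left(-5\right) \left(-5 + 0\right) = 1 \frac{1}{-3} \left(-5\right) \left(-5\right) = 1 \left(- \frac{1}{3}\right) \left(-5\right) \left(-5\right) = \left(- \frac{1}{3}\right) \left(-5\right) \left(-5\right) = \frac{5}{3} \left(-5\right) = - \frac{25}{3} \approx -8.3333$)
$\frac{1}{F} = \frac{1}{- \frac{25}{3}} = - \frac{3}{25}$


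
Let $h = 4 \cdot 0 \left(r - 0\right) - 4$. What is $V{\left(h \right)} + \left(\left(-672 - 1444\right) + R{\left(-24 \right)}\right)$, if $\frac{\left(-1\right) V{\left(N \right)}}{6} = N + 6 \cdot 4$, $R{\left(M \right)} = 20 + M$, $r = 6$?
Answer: $-2240$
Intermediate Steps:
$h = -4$ ($h = 4 \cdot 0 \left(6 - 0\right) - 4 = 0 \left(6 + 0\right) - 4 = 0 \cdot 6 - 4 = 0 - 4 = -4$)
$V{\left(N \right)} = -144 - 6 N$ ($V{\left(N \right)} = - 6 \left(N + 6 \cdot 4\right) = - 6 \left(N + 24\right) = - 6 \left(24 + N\right) = -144 - 6 N$)
$V{\left(h \right)} + \left(\left(-672 - 1444\right) + R{\left(-24 \right)}\right) = \left(-144 - -24\right) + \left(\left(-672 - 1444\right) + \left(20 - 24\right)\right) = \left(-144 + 24\right) - 2120 = -120 - 2120 = -2240$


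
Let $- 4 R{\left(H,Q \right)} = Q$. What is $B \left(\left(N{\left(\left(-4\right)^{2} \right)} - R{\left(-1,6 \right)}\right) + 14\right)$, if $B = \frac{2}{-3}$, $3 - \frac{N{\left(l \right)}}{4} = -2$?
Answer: $- \frac{71}{3} \approx -23.667$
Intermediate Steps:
$R{\left(H,Q \right)} = - \frac{Q}{4}$
$N{\left(l \right)} = 20$ ($N{\left(l \right)} = 12 - -8 = 12 + 8 = 20$)
$B = - \frac{2}{3}$ ($B = 2 \left(- \frac{1}{3}\right) = - \frac{2}{3} \approx -0.66667$)
$B \left(\left(N{\left(\left(-4\right)^{2} \right)} - R{\left(-1,6 \right)}\right) + 14\right) = - \frac{2 \left(\left(20 - \left(- \frac{1}{4}\right) 6\right) + 14\right)}{3} = - \frac{2 \left(\left(20 - - \frac{3}{2}\right) + 14\right)}{3} = - \frac{2 \left(\left(20 + \frac{3}{2}\right) + 14\right)}{3} = - \frac{2 \left(\frac{43}{2} + 14\right)}{3} = \left(- \frac{2}{3}\right) \frac{71}{2} = - \frac{71}{3}$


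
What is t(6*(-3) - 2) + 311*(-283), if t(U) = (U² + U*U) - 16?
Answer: -87229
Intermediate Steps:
t(U) = -16 + 2*U² (t(U) = (U² + U²) - 16 = 2*U² - 16 = -16 + 2*U²)
t(6*(-3) - 2) + 311*(-283) = (-16 + 2*(6*(-3) - 2)²) + 311*(-283) = (-16 + 2*(-18 - 2)²) - 88013 = (-16 + 2*(-20)²) - 88013 = (-16 + 2*400) - 88013 = (-16 + 800) - 88013 = 784 - 88013 = -87229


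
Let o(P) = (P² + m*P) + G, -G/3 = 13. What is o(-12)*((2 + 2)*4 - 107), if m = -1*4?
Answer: -13923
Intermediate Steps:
G = -39 (G = -3*13 = -39)
m = -4
o(P) = -39 + P² - 4*P (o(P) = (P² - 4*P) - 39 = -39 + P² - 4*P)
o(-12)*((2 + 2)*4 - 107) = (-39 + (-12)² - 4*(-12))*((2 + 2)*4 - 107) = (-39 + 144 + 48)*(4*4 - 107) = 153*(16 - 107) = 153*(-91) = -13923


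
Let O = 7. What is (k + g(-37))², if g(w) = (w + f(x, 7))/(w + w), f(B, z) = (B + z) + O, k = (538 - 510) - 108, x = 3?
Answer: 8702500/1369 ≈ 6356.8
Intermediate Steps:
k = -80 (k = 28 - 108 = -80)
f(B, z) = 7 + B + z (f(B, z) = (B + z) + 7 = 7 + B + z)
g(w) = (17 + w)/(2*w) (g(w) = (w + (7 + 3 + 7))/(w + w) = (w + 17)/((2*w)) = (17 + w)*(1/(2*w)) = (17 + w)/(2*w))
(k + g(-37))² = (-80 + (½)*(17 - 37)/(-37))² = (-80 + (½)*(-1/37)*(-20))² = (-80 + 10/37)² = (-2950/37)² = 8702500/1369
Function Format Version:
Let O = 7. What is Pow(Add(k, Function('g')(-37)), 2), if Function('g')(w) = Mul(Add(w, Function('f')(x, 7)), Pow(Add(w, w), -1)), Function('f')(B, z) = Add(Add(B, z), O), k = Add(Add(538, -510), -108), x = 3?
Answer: Rational(8702500, 1369) ≈ 6356.8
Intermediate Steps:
k = -80 (k = Add(28, -108) = -80)
Function('f')(B, z) = Add(7, B, z) (Function('f')(B, z) = Add(Add(B, z), 7) = Add(7, B, z))
Function('g')(w) = Mul(Rational(1, 2), Pow(w, -1), Add(17, w)) (Function('g')(w) = Mul(Add(w, Add(7, 3, 7)), Pow(Add(w, w), -1)) = Mul(Add(w, 17), Pow(Mul(2, w), -1)) = Mul(Add(17, w), Mul(Rational(1, 2), Pow(w, -1))) = Mul(Rational(1, 2), Pow(w, -1), Add(17, w)))
Pow(Add(k, Function('g')(-37)), 2) = Pow(Add(-80, Mul(Rational(1, 2), Pow(-37, -1), Add(17, -37))), 2) = Pow(Add(-80, Mul(Rational(1, 2), Rational(-1, 37), -20)), 2) = Pow(Add(-80, Rational(10, 37)), 2) = Pow(Rational(-2950, 37), 2) = Rational(8702500, 1369)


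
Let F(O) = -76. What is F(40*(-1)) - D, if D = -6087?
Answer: 6011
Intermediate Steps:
F(40*(-1)) - D = -76 - 1*(-6087) = -76 + 6087 = 6011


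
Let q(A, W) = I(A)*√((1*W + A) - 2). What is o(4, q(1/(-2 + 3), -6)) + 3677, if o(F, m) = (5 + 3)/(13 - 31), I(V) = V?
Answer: 33089/9 ≈ 3676.6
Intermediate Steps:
q(A, W) = A*√(-2 + A + W) (q(A, W) = A*√((1*W + A) - 2) = A*√((W + A) - 2) = A*√((A + W) - 2) = A*√(-2 + A + W))
o(F, m) = -4/9 (o(F, m) = 8/(-18) = 8*(-1/18) = -4/9)
o(4, q(1/(-2 + 3), -6)) + 3677 = -4/9 + 3677 = 33089/9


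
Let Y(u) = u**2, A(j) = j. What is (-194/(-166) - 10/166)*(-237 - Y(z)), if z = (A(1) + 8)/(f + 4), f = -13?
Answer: -21896/83 ≈ -263.81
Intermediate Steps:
z = -1 (z = (1 + 8)/(-13 + 4) = 9/(-9) = 9*(-1/9) = -1)
(-194/(-166) - 10/166)*(-237 - Y(z)) = (-194/(-166) - 10/166)*(-237 - 1*(-1)**2) = (-194*(-1/166) - 10*1/166)*(-237 - 1*1) = (97/83 - 5/83)*(-237 - 1) = (92/83)*(-238) = -21896/83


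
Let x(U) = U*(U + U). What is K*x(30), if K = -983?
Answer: -1769400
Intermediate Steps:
x(U) = 2*U² (x(U) = U*(2*U) = 2*U²)
K*x(30) = -1966*30² = -1966*900 = -983*1800 = -1769400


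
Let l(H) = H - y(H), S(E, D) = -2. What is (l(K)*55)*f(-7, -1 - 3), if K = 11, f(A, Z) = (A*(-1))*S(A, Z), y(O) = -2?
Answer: -10010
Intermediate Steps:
f(A, Z) = 2*A (f(A, Z) = (A*(-1))*(-2) = -A*(-2) = 2*A)
l(H) = 2 + H (l(H) = H - 1*(-2) = H + 2 = 2 + H)
(l(K)*55)*f(-7, -1 - 3) = ((2 + 11)*55)*(2*(-7)) = (13*55)*(-14) = 715*(-14) = -10010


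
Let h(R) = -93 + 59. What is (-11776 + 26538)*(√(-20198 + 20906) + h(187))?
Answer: -501908 + 29524*√177 ≈ -1.0912e+5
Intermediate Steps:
h(R) = -34
(-11776 + 26538)*(√(-20198 + 20906) + h(187)) = (-11776 + 26538)*(√(-20198 + 20906) - 34) = 14762*(√708 - 34) = 14762*(2*√177 - 34) = 14762*(-34 + 2*√177) = -501908 + 29524*√177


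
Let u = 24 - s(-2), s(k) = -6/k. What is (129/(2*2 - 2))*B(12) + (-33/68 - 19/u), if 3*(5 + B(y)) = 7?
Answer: -247601/1428 ≈ -173.39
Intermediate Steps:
B(y) = -8/3 (B(y) = -5 + (1/3)*7 = -5 + 7/3 = -8/3)
u = 21 (u = 24 - (-6)/(-2) = 24 - (-6)*(-1)/2 = 24 - 1*3 = 24 - 3 = 21)
(129/(2*2 - 2))*B(12) + (-33/68 - 19/u) = (129/(2*2 - 2))*(-8/3) + (-33/68 - 19/21) = (129/(4 - 2))*(-8/3) + (-33*1/68 - 19*1/21) = (129/2)*(-8/3) + (-33/68 - 19/21) = (129*(1/2))*(-8/3) - 1985/1428 = (129/2)*(-8/3) - 1985/1428 = -172 - 1985/1428 = -247601/1428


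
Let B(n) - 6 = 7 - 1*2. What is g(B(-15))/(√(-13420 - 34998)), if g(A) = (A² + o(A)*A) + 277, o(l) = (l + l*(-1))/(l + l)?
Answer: -199*I*√48418/24209 ≈ -1.8088*I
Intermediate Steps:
o(l) = 0 (o(l) = (l - l)/((2*l)) = 0*(1/(2*l)) = 0)
B(n) = 11 (B(n) = 6 + (7 - 1*2) = 6 + (7 - 2) = 6 + 5 = 11)
g(A) = 277 + A² (g(A) = (A² + 0*A) + 277 = (A² + 0) + 277 = A² + 277 = 277 + A²)
g(B(-15))/(√(-13420 - 34998)) = (277 + 11²)/(√(-13420 - 34998)) = (277 + 121)/(√(-48418)) = 398/((I*√48418)) = 398*(-I*√48418/48418) = -199*I*√48418/24209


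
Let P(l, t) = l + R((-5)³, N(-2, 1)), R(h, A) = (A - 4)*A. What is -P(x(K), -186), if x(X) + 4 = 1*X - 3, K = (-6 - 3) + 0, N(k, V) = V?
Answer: 19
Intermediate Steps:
R(h, A) = A*(-4 + A) (R(h, A) = (-4 + A)*A = A*(-4 + A))
K = -9 (K = -9 + 0 = -9)
x(X) = -7 + X (x(X) = -4 + (1*X - 3) = -4 + (X - 3) = -4 + (-3 + X) = -7 + X)
P(l, t) = -3 + l (P(l, t) = l + 1*(-4 + 1) = l + 1*(-3) = l - 3 = -3 + l)
-P(x(K), -186) = -(-3 + (-7 - 9)) = -(-3 - 16) = -1*(-19) = 19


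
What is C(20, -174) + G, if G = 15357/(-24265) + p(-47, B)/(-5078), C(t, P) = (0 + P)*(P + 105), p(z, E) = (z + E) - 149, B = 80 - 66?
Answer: 739638889702/61608835 ≈ 12005.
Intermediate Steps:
B = 14
p(z, E) = -149 + E + z (p(z, E) = (E + z) - 149 = -149 + E + z)
C(t, P) = P*(105 + P)
G = -36783308/61608835 (G = 15357/(-24265) + (-149 + 14 - 47)/(-5078) = 15357*(-1/24265) - 182*(-1/5078) = -15357/24265 + 91/2539 = -36783308/61608835 ≈ -0.59705)
C(20, -174) + G = -174*(105 - 174) - 36783308/61608835 = -174*(-69) - 36783308/61608835 = 12006 - 36783308/61608835 = 739638889702/61608835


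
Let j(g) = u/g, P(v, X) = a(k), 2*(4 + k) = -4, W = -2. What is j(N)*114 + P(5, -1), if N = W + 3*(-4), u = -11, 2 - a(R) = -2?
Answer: 655/7 ≈ 93.571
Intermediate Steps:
k = -6 (k = -4 + (½)*(-4) = -4 - 2 = -6)
a(R) = 4 (a(R) = 2 - 1*(-2) = 2 + 2 = 4)
P(v, X) = 4
N = -14 (N = -2 + 3*(-4) = -2 - 12 = -14)
j(g) = -11/g
j(N)*114 + P(5, -1) = -11/(-14)*114 + 4 = -11*(-1/14)*114 + 4 = (11/14)*114 + 4 = 627/7 + 4 = 655/7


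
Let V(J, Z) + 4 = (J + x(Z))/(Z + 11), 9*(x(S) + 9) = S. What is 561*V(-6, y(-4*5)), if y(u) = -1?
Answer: -46376/15 ≈ -3091.7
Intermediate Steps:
x(S) = -9 + S/9
V(J, Z) = -4 + (-9 + J + Z/9)/(11 + Z) (V(J, Z) = -4 + (J + (-9 + Z/9))/(Z + 11) = -4 + (-9 + J + Z/9)/(11 + Z))
561*V(-6, y(-4*5)) = 561*((-53 - 6 - 35/9*(-1))/(11 - 1)) = 561*((-53 - 6 + 35/9)/10) = 561*((⅒)*(-496/9)) = 561*(-248/45) = -46376/15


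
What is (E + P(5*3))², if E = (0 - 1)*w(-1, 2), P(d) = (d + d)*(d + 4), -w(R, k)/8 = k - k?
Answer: 324900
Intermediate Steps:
w(R, k) = 0 (w(R, k) = -8*(k - k) = -8*0 = 0)
P(d) = 2*d*(4 + d) (P(d) = (2*d)*(4 + d) = 2*d*(4 + d))
E = 0 (E = (0 - 1)*0 = -1*0 = 0)
(E + P(5*3))² = (0 + 2*(5*3)*(4 + 5*3))² = (0 + 2*15*(4 + 15))² = (0 + 2*15*19)² = (0 + 570)² = 570² = 324900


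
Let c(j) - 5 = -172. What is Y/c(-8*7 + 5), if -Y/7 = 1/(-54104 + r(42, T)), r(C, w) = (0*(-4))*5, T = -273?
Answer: -7/9035368 ≈ -7.7473e-7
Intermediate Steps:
c(j) = -167 (c(j) = 5 - 172 = -167)
r(C, w) = 0 (r(C, w) = 0*5 = 0)
Y = 7/54104 (Y = -7/(-54104 + 0) = -7/(-54104) = -7*(-1/54104) = 7/54104 ≈ 0.00012938)
Y/c(-8*7 + 5) = (7/54104)/(-167) = (7/54104)*(-1/167) = -7/9035368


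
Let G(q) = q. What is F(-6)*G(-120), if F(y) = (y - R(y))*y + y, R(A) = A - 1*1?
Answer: 1440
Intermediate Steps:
R(A) = -1 + A (R(A) = A - 1 = -1 + A)
F(y) = 2*y (F(y) = (y - (-1 + y))*y + y = (y + (1 - y))*y + y = 1*y + y = y + y = 2*y)
F(-6)*G(-120) = (2*(-6))*(-120) = -12*(-120) = 1440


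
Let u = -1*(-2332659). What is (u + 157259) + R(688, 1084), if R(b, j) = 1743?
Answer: 2491661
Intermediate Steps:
u = 2332659
(u + 157259) + R(688, 1084) = (2332659 + 157259) + 1743 = 2489918 + 1743 = 2491661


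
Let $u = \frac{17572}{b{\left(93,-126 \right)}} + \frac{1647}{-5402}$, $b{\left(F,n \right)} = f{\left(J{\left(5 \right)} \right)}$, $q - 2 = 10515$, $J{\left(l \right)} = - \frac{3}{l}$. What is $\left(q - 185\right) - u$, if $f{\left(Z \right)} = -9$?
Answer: $\frac{597259943}{48618} \approx 12285.0$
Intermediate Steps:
$q = 10517$ ($q = 2 + 10515 = 10517$)
$b{\left(F,n \right)} = -9$
$u = - \frac{94938767}{48618}$ ($u = \frac{17572}{-9} + \frac{1647}{-5402} = 17572 \left(- \frac{1}{9}\right) + 1647 \left(- \frac{1}{5402}\right) = - \frac{17572}{9} - \frac{1647}{5402} = - \frac{94938767}{48618} \approx -1952.8$)
$\left(q - 185\right) - u = \left(10517 - 185\right) - - \frac{94938767}{48618} = \left(10517 - 185\right) + \frac{94938767}{48618} = 10332 + \frac{94938767}{48618} = \frac{597259943}{48618}$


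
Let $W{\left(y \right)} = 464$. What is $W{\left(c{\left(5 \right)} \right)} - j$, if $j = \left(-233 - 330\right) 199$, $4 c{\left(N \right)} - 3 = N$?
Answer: $112501$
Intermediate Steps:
$c{\left(N \right)} = \frac{3}{4} + \frac{N}{4}$
$j = -112037$ ($j = \left(-563\right) 199 = -112037$)
$W{\left(c{\left(5 \right)} \right)} - j = 464 - -112037 = 464 + 112037 = 112501$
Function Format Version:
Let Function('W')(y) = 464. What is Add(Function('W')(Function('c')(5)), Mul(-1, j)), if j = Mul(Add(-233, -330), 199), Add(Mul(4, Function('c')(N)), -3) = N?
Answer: 112501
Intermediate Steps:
Function('c')(N) = Add(Rational(3, 4), Mul(Rational(1, 4), N))
j = -112037 (j = Mul(-563, 199) = -112037)
Add(Function('W')(Function('c')(5)), Mul(-1, j)) = Add(464, Mul(-1, -112037)) = Add(464, 112037) = 112501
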